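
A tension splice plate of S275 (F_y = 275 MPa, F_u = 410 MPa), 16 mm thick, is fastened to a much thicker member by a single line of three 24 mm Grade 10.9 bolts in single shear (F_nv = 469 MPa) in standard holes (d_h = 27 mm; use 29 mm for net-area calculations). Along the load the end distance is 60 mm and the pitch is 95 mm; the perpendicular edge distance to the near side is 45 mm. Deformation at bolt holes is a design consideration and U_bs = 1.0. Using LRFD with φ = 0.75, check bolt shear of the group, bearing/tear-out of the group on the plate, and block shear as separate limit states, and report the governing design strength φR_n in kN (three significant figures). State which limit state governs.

477 kN (bolt shear governs)

Bolt shear: A_b = π·24²/4 = 452.4 mm²; R_n = 469 × 452.4 × 3 × 1 / 1000 = 636.5 kN → 0.75 × 636.5 = 477 kN.
Bearing: edge l_c = 46.5, r_n = 366 kN; interior l_c = 68, r_n = 377.9 kN; R_n = 366 + 2·377.9 = 1122 kN → 841 kN.
Block shear: A_gv = 4000, A_nv = 2840, A_nt = 488 mm²; R_n = min(0.6F_uA_nv, 0.6F_yA_gv) + U_bs·F_u·A_nt = 860.1 kN → 645 kN.
Bolt shear governs: 477 kN.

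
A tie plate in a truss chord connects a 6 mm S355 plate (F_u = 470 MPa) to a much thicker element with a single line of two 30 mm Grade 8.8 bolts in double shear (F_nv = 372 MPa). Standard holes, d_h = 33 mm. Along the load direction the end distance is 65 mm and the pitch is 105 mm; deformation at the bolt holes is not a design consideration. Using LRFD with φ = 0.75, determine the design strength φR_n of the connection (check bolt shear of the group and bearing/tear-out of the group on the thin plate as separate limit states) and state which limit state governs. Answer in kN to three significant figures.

344 kN (bearing governs)

Bolt shear: A_b = π·30²/4 = 706.9 mm²; R_n = 372 × 706.9 × 2 × 2 / 1000 = 1052 kN → 0.75 × 1052 = 789 kN.
Bearing (1.5 l_c t F_u ≤ 3.0 d t F_u): upper limit = 3.0·30·6·470 / 1000 = 253.8 kN.
  Edge l_c = 65 − 33/2 = 48.5 → r_n = 205.2 kN; interior l_c = 105 − 33 = 72 → r_n = 253.8 kN.
  R_n,bearing = 1·205.2 + 1·253.8 = 459 kN → 0.75 × 459 = 344 kN.
Bearing governs: 344 kN.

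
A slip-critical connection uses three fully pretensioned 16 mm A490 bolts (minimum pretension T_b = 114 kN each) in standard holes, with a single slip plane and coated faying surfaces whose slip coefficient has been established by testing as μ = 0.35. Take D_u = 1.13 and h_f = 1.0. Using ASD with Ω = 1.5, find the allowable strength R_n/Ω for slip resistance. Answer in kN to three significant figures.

R_n = μ · D_u · h_f · T_b · n_s · n_b = 0.35 × 1.13 × 1.0 × 114 × 1 × 3 = 135.3 kN.
Allowable strength R_n/Ω = 135.3 / 1.5 = 90.2 kN.

90.2 kN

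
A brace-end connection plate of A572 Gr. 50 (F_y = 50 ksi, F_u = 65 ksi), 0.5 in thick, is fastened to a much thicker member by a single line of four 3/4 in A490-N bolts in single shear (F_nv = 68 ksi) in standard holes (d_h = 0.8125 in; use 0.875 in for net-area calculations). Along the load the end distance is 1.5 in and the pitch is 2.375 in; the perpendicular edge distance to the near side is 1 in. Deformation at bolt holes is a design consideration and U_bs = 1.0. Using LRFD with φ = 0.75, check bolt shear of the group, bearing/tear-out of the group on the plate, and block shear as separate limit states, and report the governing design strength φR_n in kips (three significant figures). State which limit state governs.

90.1 kips (bolt shear governs)

Bolt shear: A_b = π·0.75²/4 = 0.4418 in²; R_n = 68 × 0.4418 × 4 × 1 = 120.2 kips → 0.75 × 120.2 = 90.1 kips.
Bearing: edge l_c = 1.094, r_n = 42.66 kips; interior l_c = 1.562, r_n = 58.5 kips; R_n = 42.66 + 3·58.5 = 218.2 kips → 164 kips.
Block shear: A_gv = 4.312, A_nv = 2.781, A_nt = 0.2812 in²; R_n = min(0.6F_uA_nv, 0.6F_yA_gv) + U_bs·F_u·A_nt = 126.8 kips → 95.1 kips.
Bolt shear governs: 90.1 kips.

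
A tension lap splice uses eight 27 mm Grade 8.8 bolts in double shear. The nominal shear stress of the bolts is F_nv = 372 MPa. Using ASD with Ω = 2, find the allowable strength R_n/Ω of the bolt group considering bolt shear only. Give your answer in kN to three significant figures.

A_b = π × 27² / 4 = 572.6 mm².
R_n = F_nv · A_b · n · n_s = 372 × 572.6 × 8 × 2 / 1000 = 3408 kN.
Allowable strength R_n/Ω = 3408 / 2 = 1700 kN.

1700 kN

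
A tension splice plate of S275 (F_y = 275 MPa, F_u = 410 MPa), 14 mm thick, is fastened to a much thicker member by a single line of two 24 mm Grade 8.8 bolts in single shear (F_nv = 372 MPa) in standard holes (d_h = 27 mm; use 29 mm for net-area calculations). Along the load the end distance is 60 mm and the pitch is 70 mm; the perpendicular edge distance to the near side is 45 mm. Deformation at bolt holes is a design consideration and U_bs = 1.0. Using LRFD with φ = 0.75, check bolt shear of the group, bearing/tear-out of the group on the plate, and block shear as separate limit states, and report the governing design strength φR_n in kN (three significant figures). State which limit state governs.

252 kN (bolt shear governs)

Bolt shear: A_b = π·24²/4 = 452.4 mm²; R_n = 372 × 452.4 × 2 × 1 / 1000 = 336.6 kN → 0.75 × 336.6 = 252 kN.
Bearing: edge l_c = 46.5, r_n = 320.3 kN; interior l_c = 43, r_n = 296.2 kN; R_n = 320.3 + 1·296.2 = 616.5 kN → 462 kN.
Block shear: A_gv = 1820, A_nv = 1211, A_nt = 427 mm²; R_n = min(0.6F_uA_nv, 0.6F_yA_gv) + U_bs·F_u·A_nt = 473 kN → 355 kN.
Bolt shear governs: 252 kN.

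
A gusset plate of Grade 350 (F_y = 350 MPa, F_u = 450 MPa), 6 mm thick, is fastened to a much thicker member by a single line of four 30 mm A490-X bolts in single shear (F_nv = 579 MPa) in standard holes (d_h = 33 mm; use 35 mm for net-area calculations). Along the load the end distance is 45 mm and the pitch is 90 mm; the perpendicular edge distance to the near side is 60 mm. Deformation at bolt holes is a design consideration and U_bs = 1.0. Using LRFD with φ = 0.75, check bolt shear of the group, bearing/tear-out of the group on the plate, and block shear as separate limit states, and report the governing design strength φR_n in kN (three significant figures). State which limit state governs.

Bolt shear: A_b = π·30²/4 = 706.9 mm²; R_n = 579 × 706.9 × 4 × 1 / 1000 = 1637 kN → 0.75 × 1637 = 1230 kN.
Bearing: edge l_c = 28.5, r_n = 92.34 kN; interior l_c = 57, r_n = 184.7 kN; R_n = 92.34 + 3·184.7 = 646.4 kN → 485 kN.
Block shear: A_gv = 1890, A_nv = 1155, A_nt = 255 mm²; R_n = min(0.6F_uA_nv, 0.6F_yA_gv) + U_bs·F_u·A_nt = 426.6 kN → 320 kN.
Block shear governs: 320 kN.

320 kN (block shear governs)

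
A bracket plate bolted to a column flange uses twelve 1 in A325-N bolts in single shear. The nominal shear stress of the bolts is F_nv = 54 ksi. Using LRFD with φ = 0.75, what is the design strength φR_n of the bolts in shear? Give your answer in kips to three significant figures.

A_b = π × 1² / 4 = 0.7854 in².
R_n = F_nv · A_b · n · n_s = 54 × 0.7854 × 12 × 1 = 508.9 kips.
Design strength φR_n = 0.75 × 508.9 = 382 kips.

382 kips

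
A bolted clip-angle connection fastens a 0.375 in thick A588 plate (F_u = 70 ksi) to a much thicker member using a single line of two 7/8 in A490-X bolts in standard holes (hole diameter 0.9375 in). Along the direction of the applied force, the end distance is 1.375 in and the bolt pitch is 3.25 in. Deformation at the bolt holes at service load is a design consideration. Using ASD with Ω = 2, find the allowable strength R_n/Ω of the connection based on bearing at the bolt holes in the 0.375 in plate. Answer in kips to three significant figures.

41.8 kips

Per bolt r_n = 1.2 l_c t F_u ≤ 2.4 d t F_u; upper limit = 2.4 × 0.875 × 0.375 × 70 = 55.13 kips.
Edge bolt: l_c = 1.375 − 0.9375/2 = 0.9062 in → 1.2 × 0.9062 × 0.375 × 70 = 28.55 → r_n = 28.55 kips.
Interior bolts: l_c = 3.25 − 0.9375 = 2.312 in → 1.2 × 2.312 × 0.375 × 70 = 72.84 → r_n = 55.13 kips.
R_n = 1 × 28.55 + 1 × 55.13 = 83.67 kips.
Allowable strength R_n/Ω = 83.67 / 2 = 41.8 kips.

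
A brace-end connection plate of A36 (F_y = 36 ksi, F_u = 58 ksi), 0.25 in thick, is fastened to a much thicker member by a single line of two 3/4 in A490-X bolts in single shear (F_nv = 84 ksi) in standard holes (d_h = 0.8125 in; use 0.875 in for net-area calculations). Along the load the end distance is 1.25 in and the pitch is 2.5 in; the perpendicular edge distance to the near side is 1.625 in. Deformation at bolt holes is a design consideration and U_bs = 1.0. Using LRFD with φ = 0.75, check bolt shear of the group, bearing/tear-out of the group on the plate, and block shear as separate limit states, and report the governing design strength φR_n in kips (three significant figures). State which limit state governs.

Bolt shear: A_b = π·0.75²/4 = 0.4418 in²; R_n = 84 × 0.4418 × 2 × 1 = 74.22 kips → 0.75 × 74.22 = 55.7 kips.
Bearing: edge l_c = 0.8438, r_n = 14.68 kips; interior l_c = 1.688, r_n = 26.1 kips; R_n = 14.68 + 1·26.1 = 40.78 kips → 30.6 kips.
Block shear: A_gv = 0.9375, A_nv = 0.6094, A_nt = 0.2969 in²; R_n = min(0.6F_uA_nv, 0.6F_yA_gv) + U_bs·F_u·A_nt = 37.47 kips → 28.1 kips.
Block shear governs: 28.1 kips.

28.1 kips (block shear governs)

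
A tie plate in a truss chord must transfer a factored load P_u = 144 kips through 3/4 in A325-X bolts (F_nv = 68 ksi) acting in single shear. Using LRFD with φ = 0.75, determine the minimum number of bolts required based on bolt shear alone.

7 bolts

A_b = π·0.75²/4 = 0.4418 in².
Per-bolt design strength φR_n = 0.75 × 68 × 0.4418 × 1 = 22.53 kips.
n ≥ 144 / 22.53 = 6.391 → use 7 bolts.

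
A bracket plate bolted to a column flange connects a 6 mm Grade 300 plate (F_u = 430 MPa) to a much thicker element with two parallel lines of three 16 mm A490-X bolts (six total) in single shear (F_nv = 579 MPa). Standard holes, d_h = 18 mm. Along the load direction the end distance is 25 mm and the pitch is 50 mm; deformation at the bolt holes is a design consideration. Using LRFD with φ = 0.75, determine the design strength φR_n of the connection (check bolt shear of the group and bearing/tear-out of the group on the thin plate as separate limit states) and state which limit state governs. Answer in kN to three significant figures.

Bolt shear: A_b = π·16²/4 = 201.1 mm²; R_n = 579 × 201.1 × 6 × 1 / 1000 = 698.5 kN → 0.75 × 698.5 = 524 kN.
Bearing (1.2 l_c t F_u ≤ 2.4 d t F_u): upper limit = 2.4·16·6·430 / 1000 = 99.07 kN.
  Edge l_c = 25 − 18/2 = 16 → r_n = 49.54 kN; interior l_c = 50 − 18 = 32 → r_n = 99.07 kN.
  R_n,bearing = 2·49.54 + 4·99.07 = 495.4 kN → 0.75 × 495.4 = 372 kN.
Bearing governs: 372 kN.

372 kN (bearing governs)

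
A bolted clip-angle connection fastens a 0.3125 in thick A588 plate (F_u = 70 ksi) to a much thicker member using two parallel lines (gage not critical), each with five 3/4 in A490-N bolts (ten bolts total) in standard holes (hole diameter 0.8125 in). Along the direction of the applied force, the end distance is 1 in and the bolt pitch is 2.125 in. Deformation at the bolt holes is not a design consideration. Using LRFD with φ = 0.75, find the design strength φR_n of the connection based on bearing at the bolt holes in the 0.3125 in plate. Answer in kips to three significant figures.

288 kips

Per bolt r_n = 1.5 l_c t F_u ≤ 3.0 d t F_u; upper limit = 3.0 × 0.75 × 0.3125 × 70 = 49.22 kips.
Edge bolt: l_c = 1 − 0.8125/2 = 0.5938 in → 1.5 × 0.5938 × 0.3125 × 70 = 19.48 → r_n = 19.48 kips.
Interior bolts: l_c = 2.125 − 0.8125 = 1.312 in → 1.5 × 1.312 × 0.3125 × 70 = 43.07 → r_n = 43.07 kips.
R_n = 2 × 19.48 + 8 × 43.07 = 383.5 kips.
Design strength φR_n = 0.75 × 383.5 = 288 kips.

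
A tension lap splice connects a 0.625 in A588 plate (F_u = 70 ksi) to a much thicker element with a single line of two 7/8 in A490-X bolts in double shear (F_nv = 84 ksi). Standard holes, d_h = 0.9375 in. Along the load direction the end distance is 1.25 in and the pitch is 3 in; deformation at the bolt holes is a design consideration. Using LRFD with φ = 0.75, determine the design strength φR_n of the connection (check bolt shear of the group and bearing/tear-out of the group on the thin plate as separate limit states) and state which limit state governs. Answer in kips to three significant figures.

Bolt shear: A_b = π·0.875²/4 = 0.6013 in²; R_n = 84 × 0.6013 × 2 × 2 = 202 kips → 0.75 × 202 = 152 kips.
Bearing (1.2 l_c t F_u ≤ 2.4 d t F_u): upper limit = 2.4·0.875·0.625·70 = 91.88 kips.
  Edge l_c = 1.25 − 0.9375/2 = 0.7812 → r_n = 41.02 kips; interior l_c = 3 − 0.9375 = 2.062 → r_n = 91.88 kips.
  R_n,bearing = 1·41.02 + 1·91.88 = 132.9 kips → 0.75 × 132.9 = 99.7 kips.
Bearing governs: 99.7 kips.

99.7 kips (bearing governs)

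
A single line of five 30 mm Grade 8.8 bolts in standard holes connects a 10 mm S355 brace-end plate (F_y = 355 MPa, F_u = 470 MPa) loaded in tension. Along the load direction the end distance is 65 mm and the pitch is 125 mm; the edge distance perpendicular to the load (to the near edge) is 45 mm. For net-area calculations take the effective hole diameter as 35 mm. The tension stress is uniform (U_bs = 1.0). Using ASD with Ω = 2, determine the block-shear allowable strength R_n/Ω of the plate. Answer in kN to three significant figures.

639 kN

Shear plane L_v = 65 + 4·125 = 565 mm; A_gv = 565 × 10 = 5650 mm².
A_nv = (565 − 4.5·35) × 10 = 4075 mm².
A_nt = (45 − 0.5·35) × 10 = 275 mm².
0.6 F_u A_nv = 1149 kN; 0.6 F_y A_gv = 1203 kN → shear rupture governs the shear term.
R_n = 1149 + 1.0 × 470 × 275 / 1000 = 1278 kN.
Allowable strength R_n/Ω = 1278 / 2 = 639 kN.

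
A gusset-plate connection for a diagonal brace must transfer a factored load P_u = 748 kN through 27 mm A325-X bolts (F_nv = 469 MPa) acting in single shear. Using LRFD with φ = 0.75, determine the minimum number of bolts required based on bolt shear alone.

A_b = π·27²/4 = 572.6 mm².
Per-bolt design strength φR_n = 0.75 × 469 × 572.6 × 1 / 1000 = 201.4 kN.
n ≥ 748 / 201.4 = 3.714 → use 4 bolts.

4 bolts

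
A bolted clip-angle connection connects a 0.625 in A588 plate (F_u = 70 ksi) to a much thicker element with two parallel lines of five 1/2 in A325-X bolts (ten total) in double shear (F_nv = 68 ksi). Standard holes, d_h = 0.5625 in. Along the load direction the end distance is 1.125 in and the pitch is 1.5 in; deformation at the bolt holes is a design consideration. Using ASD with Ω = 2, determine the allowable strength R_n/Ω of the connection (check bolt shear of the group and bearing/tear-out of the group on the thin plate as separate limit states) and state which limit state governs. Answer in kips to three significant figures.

134 kips (bolt shear governs)

Bolt shear: A_b = π·0.5²/4 = 0.1963 in²; R_n = 68 × 0.1963 × 10 × 2 = 267 kips → 267 / 2 = 134 kips.
Bearing (1.2 l_c t F_u ≤ 2.4 d t F_u): upper limit = 2.4·0.5·0.625·70 = 52.5 kips.
  Edge l_c = 1.125 − 0.5625/2 = 0.8438 → r_n = 44.3 kips; interior l_c = 1.5 − 0.5625 = 0.9375 → r_n = 49.22 kips.
  R_n,bearing = 2·44.3 + 8·49.22 = 482.3 kips → 482.3 / 2 = 241 kips.
Bolt shear governs: 134 kips.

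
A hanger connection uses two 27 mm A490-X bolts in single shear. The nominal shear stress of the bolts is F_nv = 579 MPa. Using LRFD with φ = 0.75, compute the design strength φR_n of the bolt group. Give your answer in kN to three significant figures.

A_b = π × 27² / 4 = 572.6 mm².
R_n = F_nv · A_b · n · n_s = 579 × 572.6 × 2 × 1 / 1000 = 663 kN.
Design strength φR_n = 0.75 × 663 = 497 kN.

497 kN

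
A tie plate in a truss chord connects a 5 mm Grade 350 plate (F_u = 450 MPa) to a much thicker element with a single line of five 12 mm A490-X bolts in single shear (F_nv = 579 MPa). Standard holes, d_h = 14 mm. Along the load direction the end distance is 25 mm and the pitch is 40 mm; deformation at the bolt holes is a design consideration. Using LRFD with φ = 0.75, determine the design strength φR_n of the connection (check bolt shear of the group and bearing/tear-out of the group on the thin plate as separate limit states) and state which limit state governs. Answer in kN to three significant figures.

Bolt shear: A_b = π·12²/4 = 113.1 mm²; R_n = 579 × 113.1 × 5 × 1 / 1000 = 327.4 kN → 0.75 × 327.4 = 246 kN.
Bearing (1.2 l_c t F_u ≤ 2.4 d t F_u): upper limit = 2.4·12·5·450 / 1000 = 64.8 kN.
  Edge l_c = 25 − 14/2 = 18 → r_n = 48.6 kN; interior l_c = 40 − 14 = 26 → r_n = 64.8 kN.
  R_n,bearing = 1·48.6 + 4·64.8 = 307.8 kN → 0.75 × 307.8 = 231 kN.
Bearing governs: 231 kN.

231 kN (bearing governs)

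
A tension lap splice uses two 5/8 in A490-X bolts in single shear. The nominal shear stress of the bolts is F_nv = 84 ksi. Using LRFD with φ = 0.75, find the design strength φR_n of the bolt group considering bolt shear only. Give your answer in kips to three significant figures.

38.7 kips

A_b = π × 0.625² / 4 = 0.3068 in².
R_n = F_nv · A_b · n · n_s = 84 × 0.3068 × 2 × 1 = 51.54 kips.
Design strength φR_n = 0.75 × 51.54 = 38.7 kips.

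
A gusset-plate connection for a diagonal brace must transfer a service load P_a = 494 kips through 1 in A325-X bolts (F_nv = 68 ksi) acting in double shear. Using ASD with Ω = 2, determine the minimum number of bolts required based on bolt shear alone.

A_b = π·1²/4 = 0.7854 in².
Per-bolt allowable strength R_n/Ω = 68 × 0.7854 × 2 / 2 = 53.41 kips.
n ≥ 494 / 53.41 = 9.25 → use 10 bolts.

10 bolts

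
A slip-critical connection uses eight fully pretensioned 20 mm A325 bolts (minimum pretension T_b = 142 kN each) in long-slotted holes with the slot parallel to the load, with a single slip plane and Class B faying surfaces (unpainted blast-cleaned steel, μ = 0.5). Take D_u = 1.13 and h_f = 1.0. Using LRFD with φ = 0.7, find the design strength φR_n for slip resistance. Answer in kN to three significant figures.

449 kN

R_n = μ · D_u · h_f · T_b · n_s · n_b = 0.5 × 1.13 × 1.0 × 142 × 1 × 8 = 641.8 kN.
Design strength φR_n = 0.7 × 641.8 = 449 kN.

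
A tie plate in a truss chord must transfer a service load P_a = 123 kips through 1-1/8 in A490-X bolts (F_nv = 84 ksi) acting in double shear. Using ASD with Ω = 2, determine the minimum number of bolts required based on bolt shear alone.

A_b = π·1.125²/4 = 0.994 in².
Per-bolt allowable strength R_n/Ω = 84 × 0.994 × 2 / 2 = 83.5 kips.
n ≥ 123 / 83.5 = 1.473 → use 2 bolts.

2 bolts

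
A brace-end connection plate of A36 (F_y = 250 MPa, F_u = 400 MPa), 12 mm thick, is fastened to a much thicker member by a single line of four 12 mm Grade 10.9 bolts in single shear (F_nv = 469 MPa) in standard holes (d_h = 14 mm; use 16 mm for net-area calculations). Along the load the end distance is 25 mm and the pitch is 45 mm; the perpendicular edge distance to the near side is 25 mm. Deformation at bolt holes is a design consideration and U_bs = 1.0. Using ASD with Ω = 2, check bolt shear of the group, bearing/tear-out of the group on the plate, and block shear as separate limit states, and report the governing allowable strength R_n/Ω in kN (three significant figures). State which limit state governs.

106 kN (bolt shear governs)

Bolt shear: A_b = π·12²/4 = 113.1 mm²; R_n = 469 × 113.1 × 4 × 1 / 1000 = 212.2 kN → 212.2 / 2 = 106 kN.
Bearing: edge l_c = 18, r_n = 103.7 kN; interior l_c = 31, r_n = 138.2 kN; R_n = 103.7 + 3·138.2 = 518.4 kN → 259 kN.
Block shear: A_gv = 1920, A_nv = 1248, A_nt = 204 mm²; R_n = min(0.6F_uA_nv, 0.6F_yA_gv) + U_bs·F_u·A_nt = 369.6 kN → 185 kN.
Bolt shear governs: 106 kN.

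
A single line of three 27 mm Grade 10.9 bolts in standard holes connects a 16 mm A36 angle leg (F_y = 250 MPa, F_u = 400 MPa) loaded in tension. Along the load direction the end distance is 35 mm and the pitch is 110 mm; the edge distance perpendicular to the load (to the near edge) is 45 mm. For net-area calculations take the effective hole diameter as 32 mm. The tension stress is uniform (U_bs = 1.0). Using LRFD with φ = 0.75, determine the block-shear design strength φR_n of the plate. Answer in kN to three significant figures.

Shear plane L_v = 35 + 2·110 = 255 mm; A_gv = 255 × 16 = 4080 mm².
A_nv = (255 − 2.5·32) × 16 = 2800 mm².
A_nt = (45 − 0.5·32) × 16 = 464 mm².
0.6 F_u A_nv = 672 kN; 0.6 F_y A_gv = 612 kN → shear yielding governs the shear term.
R_n = 612 + 1.0 × 400 × 464 / 1000 = 797.6 kN.
Design strength φR_n = 0.75 × 797.6 = 598 kN.

598 kN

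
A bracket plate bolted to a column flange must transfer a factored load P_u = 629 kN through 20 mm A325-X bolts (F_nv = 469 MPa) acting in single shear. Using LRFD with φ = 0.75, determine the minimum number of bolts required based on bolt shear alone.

6 bolts

A_b = π·20²/4 = 314.2 mm².
Per-bolt design strength φR_n = 0.75 × 469 × 314.2 × 1 / 1000 = 110.5 kN.
n ≥ 629 / 110.5 = 5.692 → use 6 bolts.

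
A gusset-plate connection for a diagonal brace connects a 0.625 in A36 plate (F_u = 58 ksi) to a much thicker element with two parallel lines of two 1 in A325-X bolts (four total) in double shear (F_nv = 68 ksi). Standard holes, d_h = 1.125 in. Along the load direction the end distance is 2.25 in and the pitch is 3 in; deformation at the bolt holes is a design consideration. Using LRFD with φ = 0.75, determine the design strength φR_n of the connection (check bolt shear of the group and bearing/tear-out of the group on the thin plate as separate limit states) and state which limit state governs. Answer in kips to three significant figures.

232 kips (bearing governs)

Bolt shear: A_b = π·1²/4 = 0.7854 in²; R_n = 68 × 0.7854 × 4 × 2 = 427.3 kips → 0.75 × 427.3 = 320 kips.
Bearing (1.2 l_c t F_u ≤ 2.4 d t F_u): upper limit = 2.4·1·0.625·58 = 87 kips.
  Edge l_c = 2.25 − 1.125/2 = 1.688 → r_n = 73.41 kips; interior l_c = 3 − 1.125 = 1.875 → r_n = 81.56 kips.
  R_n,bearing = 2·73.41 + 2·81.56 = 309.9 kips → 0.75 × 309.9 = 232 kips.
Bearing governs: 232 kips.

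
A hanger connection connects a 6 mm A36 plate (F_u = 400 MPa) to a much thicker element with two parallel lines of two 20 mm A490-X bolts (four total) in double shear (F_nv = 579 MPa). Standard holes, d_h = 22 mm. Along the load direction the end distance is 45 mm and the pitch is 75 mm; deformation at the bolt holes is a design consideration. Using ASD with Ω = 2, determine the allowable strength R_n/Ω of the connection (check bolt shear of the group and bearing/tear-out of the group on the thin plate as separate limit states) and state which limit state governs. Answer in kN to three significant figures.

Bolt shear: A_b = π·20²/4 = 314.2 mm²; R_n = 579 × 314.2 × 4 × 2 / 1000 = 1455 kN → 1455 / 2 = 728 kN.
Bearing (1.2 l_c t F_u ≤ 2.4 d t F_u): upper limit = 2.4·20·6·400 / 1000 = 115.2 kN.
  Edge l_c = 45 − 22/2 = 34 → r_n = 97.92 kN; interior l_c = 75 − 22 = 53 → r_n = 115.2 kN.
  R_n,bearing = 2·97.92 + 2·115.2 = 426.2 kN → 426.2 / 2 = 213 kN.
Bearing governs: 213 kN.

213 kN (bearing governs)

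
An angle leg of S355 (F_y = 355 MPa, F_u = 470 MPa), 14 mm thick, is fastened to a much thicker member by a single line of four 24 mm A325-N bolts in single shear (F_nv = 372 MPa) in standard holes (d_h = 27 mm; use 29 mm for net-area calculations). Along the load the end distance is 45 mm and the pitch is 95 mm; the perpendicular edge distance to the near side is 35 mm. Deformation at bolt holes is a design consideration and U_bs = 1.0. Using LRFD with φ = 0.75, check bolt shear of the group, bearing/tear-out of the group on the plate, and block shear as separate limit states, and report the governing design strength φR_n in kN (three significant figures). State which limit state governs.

505 kN (bolt shear governs)

Bolt shear: A_b = π·24²/4 = 452.4 mm²; R_n = 372 × 452.4 × 4 × 1 / 1000 = 673.2 kN → 0.75 × 673.2 = 505 kN.
Bearing: edge l_c = 31.5, r_n = 248.7 kN; interior l_c = 68, r_n = 379 kN; R_n = 248.7 + 3·379 = 1386 kN → 1040 kN.
Block shear: A_gv = 4620, A_nv = 3199, A_nt = 287 mm²; R_n = min(0.6F_uA_nv, 0.6F_yA_gv) + U_bs·F_u·A_nt = 1037 kN → 778 kN.
Bolt shear governs: 505 kN.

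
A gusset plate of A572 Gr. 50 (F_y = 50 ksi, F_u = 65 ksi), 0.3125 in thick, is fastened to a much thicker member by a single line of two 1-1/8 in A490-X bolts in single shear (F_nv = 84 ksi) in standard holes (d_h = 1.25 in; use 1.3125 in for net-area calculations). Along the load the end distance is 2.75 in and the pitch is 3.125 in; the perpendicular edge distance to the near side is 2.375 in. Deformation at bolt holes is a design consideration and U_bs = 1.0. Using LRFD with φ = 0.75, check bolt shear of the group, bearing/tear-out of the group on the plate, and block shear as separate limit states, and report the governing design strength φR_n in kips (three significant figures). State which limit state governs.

61.9 kips (block shear governs)

Bolt shear: A_b = π·1.125²/4 = 0.994 in²; R_n = 84 × 0.994 × 2 × 1 = 167 kips → 0.75 × 167 = 125 kips.
Bearing: edge l_c = 2.125, r_n = 51.8 kips; interior l_c = 1.875, r_n = 45.7 kips; R_n = 51.8 + 1·45.7 = 97.5 kips → 73.1 kips.
Block shear: A_gv = 1.836, A_nv = 1.221, A_nt = 0.5371 in²; R_n = min(0.6F_uA_nv, 0.6F_yA_gv) + U_bs·F_u·A_nt = 82.52 kips → 61.9 kips.
Block shear governs: 61.9 kips.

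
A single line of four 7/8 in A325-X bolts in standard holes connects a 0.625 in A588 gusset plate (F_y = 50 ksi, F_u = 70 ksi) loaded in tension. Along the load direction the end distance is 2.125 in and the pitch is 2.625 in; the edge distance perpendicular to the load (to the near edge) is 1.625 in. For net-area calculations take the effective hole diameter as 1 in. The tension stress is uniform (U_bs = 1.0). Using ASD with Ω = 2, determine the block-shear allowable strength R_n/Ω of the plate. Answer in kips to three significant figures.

110 kips

Shear plane L_v = 2.125 + 3·2.625 = 10 in; A_gv = 10 × 0.625 = 6.25 in².
A_nv = (10 − 3.5·1) × 0.625 = 4.062 in².
A_nt = (1.625 − 0.5·1) × 0.625 = 0.7031 in².
0.6 F_u A_nv = 170.6 kips; 0.6 F_y A_gv = 187.5 kips → shear rupture governs the shear term.
R_n = 170.6 + 1.0 × 70 × 0.7031 = 219.8 kips.
Allowable strength R_n/Ω = 219.8 / 2 = 110 kips.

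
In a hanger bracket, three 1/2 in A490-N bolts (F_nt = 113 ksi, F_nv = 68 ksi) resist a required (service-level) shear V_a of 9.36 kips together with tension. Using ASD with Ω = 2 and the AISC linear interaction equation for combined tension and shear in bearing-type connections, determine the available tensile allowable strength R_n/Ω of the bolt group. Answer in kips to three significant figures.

27.7 kips

A_b = π·0.5²/4 = 0.1963 in²; f_rv = 9.36 / (3 × 0.1963) = 15.89 ksi.
F'_nt = 1.3 F_nt − (Ω F_nt / F_nv) f_rv = 1.3·113 − (2·113/68)·15.89 = 94.09 ksi, capped at F_nt → F'_nt = 94.09 ksi.
R_n = F'_nt · A_b · n = 94.09 × 0.1963 × 3 = 55.42 kips.
Allowable strength R_n/Ω = 55.42 / 2 = 27.7 kips.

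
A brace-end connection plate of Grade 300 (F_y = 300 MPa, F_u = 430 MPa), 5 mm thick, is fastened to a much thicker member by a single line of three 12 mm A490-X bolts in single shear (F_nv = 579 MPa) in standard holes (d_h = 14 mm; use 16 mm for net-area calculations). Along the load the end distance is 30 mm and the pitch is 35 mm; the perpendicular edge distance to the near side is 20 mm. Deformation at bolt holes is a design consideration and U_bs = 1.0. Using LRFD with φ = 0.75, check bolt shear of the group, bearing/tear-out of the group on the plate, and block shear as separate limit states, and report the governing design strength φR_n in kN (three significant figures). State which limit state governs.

77.4 kN (block shear governs)

Bolt shear: A_b = π·12²/4 = 113.1 mm²; R_n = 579 × 113.1 × 3 × 1 / 1000 = 196.5 kN → 0.75 × 196.5 = 147 kN.
Bearing: edge l_c = 23, r_n = 59.34 kN; interior l_c = 21, r_n = 54.18 kN; R_n = 59.34 + 2·54.18 = 167.7 kN → 126 kN.
Block shear: A_gv = 500, A_nv = 300, A_nt = 60 mm²; R_n = min(0.6F_uA_nv, 0.6F_yA_gv) + U_bs·F_u·A_nt = 103.2 kN → 77.4 kN.
Block shear governs: 77.4 kN.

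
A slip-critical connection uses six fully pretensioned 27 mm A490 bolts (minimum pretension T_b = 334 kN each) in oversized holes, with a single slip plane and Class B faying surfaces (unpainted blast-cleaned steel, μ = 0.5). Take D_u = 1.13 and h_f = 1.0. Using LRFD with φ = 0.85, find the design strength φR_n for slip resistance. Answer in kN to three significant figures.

R_n = μ · D_u · h_f · T_b · n_s · n_b = 0.5 × 1.13 × 1.0 × 334 × 1 × 6 = 1132 kN.
Design strength φR_n = 0.85 × 1132 = 962 kN.

962 kN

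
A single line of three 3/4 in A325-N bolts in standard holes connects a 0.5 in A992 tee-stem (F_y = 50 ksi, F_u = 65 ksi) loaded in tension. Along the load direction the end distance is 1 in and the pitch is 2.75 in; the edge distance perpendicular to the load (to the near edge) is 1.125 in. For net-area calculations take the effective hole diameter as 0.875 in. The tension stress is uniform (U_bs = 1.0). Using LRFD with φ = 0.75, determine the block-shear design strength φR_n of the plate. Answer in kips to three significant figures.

79.8 kips

Shear plane L_v = 1 + 2·2.75 = 6.5 in; A_gv = 6.5 × 0.5 = 3.25 in².
A_nv = (6.5 − 2.5·0.875) × 0.5 = 2.156 in².
A_nt = (1.125 − 0.5·0.875) × 0.5 = 0.3438 in².
0.6 F_u A_nv = 84.09 kips; 0.6 F_y A_gv = 97.5 kips → shear rupture governs the shear term.
R_n = 84.09 + 1.0 × 65 × 0.3438 = 106.4 kips.
Design strength φR_n = 0.75 × 106.4 = 79.8 kips.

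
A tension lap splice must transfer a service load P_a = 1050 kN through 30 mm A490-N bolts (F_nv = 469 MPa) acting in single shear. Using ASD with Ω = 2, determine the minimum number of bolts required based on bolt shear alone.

A_b = π·30²/4 = 706.9 mm².
Per-bolt allowable strength R_n/Ω = 469 × 706.9 × 1 / 1000 / 2 = 165.8 kN.
n ≥ 1050 / 165.8 = 6.335 → use 7 bolts.

7 bolts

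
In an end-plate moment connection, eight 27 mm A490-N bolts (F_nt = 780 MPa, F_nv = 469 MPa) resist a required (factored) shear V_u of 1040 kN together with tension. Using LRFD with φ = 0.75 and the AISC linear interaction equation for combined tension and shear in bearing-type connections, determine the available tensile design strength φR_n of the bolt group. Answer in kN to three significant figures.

1750 kN

A_b = π·27²/4 = 572.6 mm²; f_rv = 1040 × 1000 / (8 × 572.6) = 227.1 MPa.
F'_nt = 1.3 F_nt − (F_nt / φF_nv) f_rv = 1.3·780 − (780/(0.75·469))·227.1 = 510.5 MPa, capped at F_nt → F'_nt = 510.5 MPa.
R_n = F'_nt · A_b · n = 510.5 × 572.6 × 8 / 1000 = 2338 kN.
Design strength φR_n = 0.75 × 2338 = 1750 kN.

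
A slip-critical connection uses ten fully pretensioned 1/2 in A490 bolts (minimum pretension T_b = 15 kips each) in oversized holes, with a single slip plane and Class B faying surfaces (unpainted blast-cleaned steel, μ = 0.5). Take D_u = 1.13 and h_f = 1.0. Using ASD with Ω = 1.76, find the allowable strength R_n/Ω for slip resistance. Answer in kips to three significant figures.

R_n = μ · D_u · h_f · T_b · n_s · n_b = 0.5 × 1.13 × 1.0 × 15 × 1 × 10 = 84.75 kips.
Allowable strength R_n/Ω = 84.75 / 1.76 = 48.2 kips.

48.2 kips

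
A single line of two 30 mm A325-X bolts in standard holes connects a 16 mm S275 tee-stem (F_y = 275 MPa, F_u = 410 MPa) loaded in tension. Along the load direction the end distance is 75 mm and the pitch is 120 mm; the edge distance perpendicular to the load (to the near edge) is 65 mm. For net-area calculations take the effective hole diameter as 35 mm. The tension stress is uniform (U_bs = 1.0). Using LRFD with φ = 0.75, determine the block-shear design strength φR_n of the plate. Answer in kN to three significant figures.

Shear plane L_v = 75 + 1·120 = 195 mm; A_gv = 195 × 16 = 3120 mm².
A_nv = (195 − 1.5·35) × 16 = 2280 mm².
A_nt = (65 − 0.5·35) × 16 = 760 mm².
0.6 F_u A_nv = 560.9 kN; 0.6 F_y A_gv = 514.8 kN → shear yielding governs the shear term.
R_n = 514.8 + 1.0 × 410 × 760 / 1000 = 826.4 kN.
Design strength φR_n = 0.75 × 826.4 = 620 kN.

620 kN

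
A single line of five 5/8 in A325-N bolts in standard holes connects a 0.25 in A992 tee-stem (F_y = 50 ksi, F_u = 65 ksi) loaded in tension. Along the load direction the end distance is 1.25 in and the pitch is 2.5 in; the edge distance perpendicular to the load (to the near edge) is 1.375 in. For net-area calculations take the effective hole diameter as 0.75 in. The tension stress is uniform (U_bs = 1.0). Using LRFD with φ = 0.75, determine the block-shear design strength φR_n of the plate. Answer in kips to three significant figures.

69.8 kips

Shear plane L_v = 1.25 + 4·2.5 = 11.25 in; A_gv = 11.25 × 0.25 = 2.812 in².
A_nv = (11.25 − 4.5·0.75) × 0.25 = 1.969 in².
A_nt = (1.375 − 0.5·0.75) × 0.25 = 0.25 in².
0.6 F_u A_nv = 76.78 kips; 0.6 F_y A_gv = 84.38 kips → shear rupture governs the shear term.
R_n = 76.78 + 1.0 × 65 × 0.25 = 93.03 kips.
Design strength φR_n = 0.75 × 93.03 = 69.8 kips.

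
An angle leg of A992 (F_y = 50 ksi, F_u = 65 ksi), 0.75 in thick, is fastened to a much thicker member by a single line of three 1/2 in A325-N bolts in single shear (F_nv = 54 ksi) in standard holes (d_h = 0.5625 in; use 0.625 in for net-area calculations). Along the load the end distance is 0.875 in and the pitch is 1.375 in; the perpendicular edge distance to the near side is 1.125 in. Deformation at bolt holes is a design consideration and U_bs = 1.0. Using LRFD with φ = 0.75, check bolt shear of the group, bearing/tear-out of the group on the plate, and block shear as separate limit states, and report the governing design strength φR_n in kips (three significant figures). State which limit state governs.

23.9 kips (bolt shear governs)

Bolt shear: A_b = π·0.5²/4 = 0.1963 in²; R_n = 54 × 0.1963 × 3 × 1 = 31.81 kips → 0.75 × 31.81 = 23.9 kips.
Bearing: edge l_c = 0.5938, r_n = 34.73 kips; interior l_c = 0.8125, r_n = 47.53 kips; R_n = 34.73 + 2·47.53 = 129.8 kips → 97.3 kips.
Block shear: A_gv = 2.719, A_nv = 1.547, A_nt = 0.6094 in²; R_n = min(0.6F_uA_nv, 0.6F_yA_gv) + U_bs·F_u·A_nt = 99.94 kips → 75 kips.
Bolt shear governs: 23.9 kips.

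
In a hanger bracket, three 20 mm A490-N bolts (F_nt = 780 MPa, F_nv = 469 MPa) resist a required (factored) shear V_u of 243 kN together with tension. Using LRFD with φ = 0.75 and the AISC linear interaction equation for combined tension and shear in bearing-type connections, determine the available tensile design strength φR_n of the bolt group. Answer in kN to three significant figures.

A_b = π·20²/4 = 314.2 mm²; f_rv = 243 × 1000 / (3 × 314.2) = 257.8 MPa.
F'_nt = 1.3 F_nt − (F_nt / φF_nv) f_rv = 1.3·780 − (780/(0.75·469))·257.8 = 442.3 MPa, capped at F_nt → F'_nt = 442.3 MPa.
R_n = F'_nt · A_b · n = 442.3 × 314.2 × 3 / 1000 = 416.8 kN.
Design strength φR_n = 0.75 × 416.8 = 313 kN.

313 kN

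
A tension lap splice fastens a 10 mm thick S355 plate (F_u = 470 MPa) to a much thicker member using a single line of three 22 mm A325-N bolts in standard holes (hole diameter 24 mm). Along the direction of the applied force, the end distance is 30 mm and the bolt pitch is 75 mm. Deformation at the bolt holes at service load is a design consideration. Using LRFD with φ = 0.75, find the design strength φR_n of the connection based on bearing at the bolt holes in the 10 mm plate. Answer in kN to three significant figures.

448 kN

Per bolt r_n = 1.2 l_c t F_u ≤ 2.4 d t F_u; upper limit = 2.4 × 22 × 10 × 470 / 1000 = 248.2 kN.
Edge bolt: l_c = 30 − 24/2 = 18 mm → 1.2 × 18 × 10 × 470 / 1000 = 101.5 → r_n = 101.5 kN.
Interior bolts: l_c = 75 − 24 = 51 mm → 1.2 × 51 × 10 × 470 / 1000 = 287.6 → r_n = 248.2 kN.
R_n = 1 × 101.5 + 2 × 248.2 = 597.8 kN.
Design strength φR_n = 0.75 × 597.8 = 448 kN.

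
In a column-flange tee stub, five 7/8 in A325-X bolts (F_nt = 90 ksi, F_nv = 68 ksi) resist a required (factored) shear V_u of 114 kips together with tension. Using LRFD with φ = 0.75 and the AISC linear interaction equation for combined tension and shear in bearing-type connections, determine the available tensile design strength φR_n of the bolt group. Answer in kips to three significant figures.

A_b = π·0.875²/4 = 0.6013 in²; f_rv = 114 / (5 × 0.6013) = 37.92 ksi.
F'_nt = 1.3 F_nt − (F_nt / φF_nv) f_rv = 1.3·90 − (90/(0.75·68))·37.92 = 50.09 ksi, capped at F_nt → F'_nt = 50.09 ksi.
R_n = F'_nt · A_b · n = 50.09 × 0.6013 × 5 = 150.6 kips.
Design strength φR_n = 0.75 × 150.6 = 113 kips.

113 kips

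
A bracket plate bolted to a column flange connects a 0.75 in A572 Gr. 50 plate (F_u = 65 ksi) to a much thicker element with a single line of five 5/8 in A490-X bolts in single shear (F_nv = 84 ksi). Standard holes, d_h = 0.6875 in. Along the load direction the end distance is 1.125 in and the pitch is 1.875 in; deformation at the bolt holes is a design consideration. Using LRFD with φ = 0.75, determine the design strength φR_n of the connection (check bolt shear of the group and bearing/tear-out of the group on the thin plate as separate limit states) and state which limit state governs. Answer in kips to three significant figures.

96.6 kips (bolt shear governs)

Bolt shear: A_b = π·0.625²/4 = 0.3068 in²; R_n = 84 × 0.3068 × 5 × 1 = 128.9 kips → 0.75 × 128.9 = 96.6 kips.
Bearing (1.2 l_c t F_u ≤ 2.4 d t F_u): upper limit = 2.4·0.625·0.75·65 = 73.12 kips.
  Edge l_c = 1.125 − 0.6875/2 = 0.7812 → r_n = 45.7 kips; interior l_c = 1.875 − 0.6875 = 1.188 → r_n = 69.47 kips.
  R_n,bearing = 1·45.7 + 4·69.47 = 323.6 kips → 0.75 × 323.6 = 243 kips.
Bolt shear governs: 96.6 kips.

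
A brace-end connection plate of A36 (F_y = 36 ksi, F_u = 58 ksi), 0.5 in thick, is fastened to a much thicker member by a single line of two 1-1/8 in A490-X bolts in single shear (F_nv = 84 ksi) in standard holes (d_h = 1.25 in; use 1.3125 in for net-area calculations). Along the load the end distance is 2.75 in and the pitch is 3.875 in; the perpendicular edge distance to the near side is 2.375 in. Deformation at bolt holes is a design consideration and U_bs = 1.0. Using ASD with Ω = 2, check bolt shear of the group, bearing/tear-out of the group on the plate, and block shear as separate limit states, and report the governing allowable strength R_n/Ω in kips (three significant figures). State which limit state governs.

60.7 kips (block shear governs)

Bolt shear: A_b = π·1.125²/4 = 0.994 in²; R_n = 84 × 0.994 × 2 × 1 = 167 kips → 167 / 2 = 83.5 kips.
Bearing: edge l_c = 2.125, r_n = 73.95 kips; interior l_c = 2.625, r_n = 78.3 kips; R_n = 73.95 + 1·78.3 = 152.2 kips → 76.1 kips.
Block shear: A_gv = 3.312, A_nv = 2.328, A_nt = 0.8594 in²; R_n = min(0.6F_uA_nv, 0.6F_yA_gv) + U_bs·F_u·A_nt = 121.4 kips → 60.7 kips.
Block shear governs: 60.7 kips.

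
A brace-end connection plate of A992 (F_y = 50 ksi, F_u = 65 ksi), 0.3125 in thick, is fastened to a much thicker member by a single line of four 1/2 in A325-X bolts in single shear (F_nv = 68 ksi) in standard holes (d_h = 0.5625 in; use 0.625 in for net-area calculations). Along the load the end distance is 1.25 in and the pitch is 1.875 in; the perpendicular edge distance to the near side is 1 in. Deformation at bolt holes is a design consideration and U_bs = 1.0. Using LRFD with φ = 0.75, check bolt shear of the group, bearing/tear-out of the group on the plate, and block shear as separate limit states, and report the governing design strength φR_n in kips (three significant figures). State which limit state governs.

40.1 kips (bolt shear governs)

Bolt shear: A_b = π·0.5²/4 = 0.1963 in²; R_n = 68 × 0.1963 × 4 × 1 = 53.41 kips → 0.75 × 53.41 = 40.1 kips.
Bearing: edge l_c = 0.9688, r_n = 23.61 kips; interior l_c = 1.312, r_n = 24.38 kips; R_n = 23.61 + 3·24.38 = 96.74 kips → 72.6 kips.
Block shear: A_gv = 2.148, A_nv = 1.465, A_nt = 0.2148 in²; R_n = min(0.6F_uA_nv, 0.6F_yA_gv) + U_bs·F_u·A_nt = 71.09 kips → 53.3 kips.
Bolt shear governs: 40.1 kips.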